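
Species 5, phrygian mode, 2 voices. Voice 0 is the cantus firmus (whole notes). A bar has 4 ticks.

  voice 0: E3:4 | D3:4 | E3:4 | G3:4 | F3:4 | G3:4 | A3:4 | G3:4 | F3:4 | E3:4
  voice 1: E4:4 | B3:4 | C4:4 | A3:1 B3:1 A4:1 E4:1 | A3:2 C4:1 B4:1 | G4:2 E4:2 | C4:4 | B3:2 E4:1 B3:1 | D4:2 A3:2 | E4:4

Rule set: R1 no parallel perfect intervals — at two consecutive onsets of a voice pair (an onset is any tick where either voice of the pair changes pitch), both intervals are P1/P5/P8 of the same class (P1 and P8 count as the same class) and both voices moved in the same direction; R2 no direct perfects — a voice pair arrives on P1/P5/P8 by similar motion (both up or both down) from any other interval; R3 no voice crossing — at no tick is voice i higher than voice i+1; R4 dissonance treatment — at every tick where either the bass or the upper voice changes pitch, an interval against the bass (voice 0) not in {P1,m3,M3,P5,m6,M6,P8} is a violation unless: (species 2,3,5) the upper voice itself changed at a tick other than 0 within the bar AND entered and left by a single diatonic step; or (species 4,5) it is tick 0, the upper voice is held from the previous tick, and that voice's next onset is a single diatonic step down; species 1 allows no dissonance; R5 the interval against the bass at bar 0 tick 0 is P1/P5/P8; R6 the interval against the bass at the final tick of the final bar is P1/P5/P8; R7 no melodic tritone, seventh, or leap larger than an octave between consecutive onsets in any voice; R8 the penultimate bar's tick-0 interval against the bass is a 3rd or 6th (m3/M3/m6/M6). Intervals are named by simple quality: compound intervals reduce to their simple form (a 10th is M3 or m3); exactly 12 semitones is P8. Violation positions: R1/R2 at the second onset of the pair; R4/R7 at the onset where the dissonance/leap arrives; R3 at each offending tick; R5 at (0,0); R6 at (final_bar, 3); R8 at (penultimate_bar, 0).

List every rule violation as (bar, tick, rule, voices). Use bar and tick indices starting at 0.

(3, 0, R4, (0, 1))
(3, 2, R4, (0, 1))
(3, 2, R7, (1,))
(4, 3, R4, (0, 1))
(4, 3, R7, (1,))

bar 0: v0=E3 v1=E4 downbeat P8
bar 1: v0=D3 v1=B3 downbeat M6
bar 2: v0=E3 v1=C4 downbeat m6
bar 3: v0=G3 v1=A3 downbeat M2
bar 4: v0=F3 v1=A3 downbeat M3
bar 5: v0=G3 v1=G4 downbeat P8
bar 6: v0=A3 v1=C4 downbeat m3
bar 7: v0=G3 v1=B3 downbeat M3
bar 8: v0=F3 v1=D4 downbeat M6
bar 9: v0=E3 v1=E4 downbeat P8
  -> R4 @ bar 3 tick 0 v(0, 1): G3/A3 M2 untreated
  -> R4 @ bar 3 tick 2 v(0, 1): G3/A4 M2 untreated
  -> R7 @ bar 3 tick 2 v(1,): B3->A4 leap 10st
  -> R4 @ bar 4 tick 3 v(0, 1): F3/B4 TT untreated
  -> R7 @ bar 4 tick 3 v(1,): C4->B4 leap 11st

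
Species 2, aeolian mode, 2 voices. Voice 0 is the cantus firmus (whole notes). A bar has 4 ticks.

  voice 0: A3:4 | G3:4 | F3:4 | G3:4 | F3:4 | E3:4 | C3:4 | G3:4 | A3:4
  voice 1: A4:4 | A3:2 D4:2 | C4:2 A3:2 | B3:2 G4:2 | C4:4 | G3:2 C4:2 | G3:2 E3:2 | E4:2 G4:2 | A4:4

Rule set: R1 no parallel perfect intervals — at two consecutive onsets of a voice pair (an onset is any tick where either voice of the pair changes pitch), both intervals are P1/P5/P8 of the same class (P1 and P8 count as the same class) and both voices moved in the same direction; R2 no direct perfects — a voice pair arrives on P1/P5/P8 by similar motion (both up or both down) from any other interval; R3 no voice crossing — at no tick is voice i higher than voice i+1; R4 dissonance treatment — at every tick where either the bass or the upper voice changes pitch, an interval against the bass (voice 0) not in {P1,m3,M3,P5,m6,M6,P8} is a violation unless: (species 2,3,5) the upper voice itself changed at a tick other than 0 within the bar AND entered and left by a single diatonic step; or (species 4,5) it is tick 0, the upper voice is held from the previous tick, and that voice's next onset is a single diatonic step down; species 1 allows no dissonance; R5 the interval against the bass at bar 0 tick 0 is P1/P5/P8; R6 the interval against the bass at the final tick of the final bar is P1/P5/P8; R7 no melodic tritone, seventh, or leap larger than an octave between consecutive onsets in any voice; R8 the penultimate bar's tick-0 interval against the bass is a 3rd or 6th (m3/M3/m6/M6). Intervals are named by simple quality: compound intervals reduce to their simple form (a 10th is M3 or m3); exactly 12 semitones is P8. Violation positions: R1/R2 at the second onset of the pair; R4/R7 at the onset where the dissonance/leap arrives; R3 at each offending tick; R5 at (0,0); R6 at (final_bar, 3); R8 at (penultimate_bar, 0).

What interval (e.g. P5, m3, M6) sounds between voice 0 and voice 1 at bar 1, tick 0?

voice 0=G3 voice 1=A3 -> M2

M2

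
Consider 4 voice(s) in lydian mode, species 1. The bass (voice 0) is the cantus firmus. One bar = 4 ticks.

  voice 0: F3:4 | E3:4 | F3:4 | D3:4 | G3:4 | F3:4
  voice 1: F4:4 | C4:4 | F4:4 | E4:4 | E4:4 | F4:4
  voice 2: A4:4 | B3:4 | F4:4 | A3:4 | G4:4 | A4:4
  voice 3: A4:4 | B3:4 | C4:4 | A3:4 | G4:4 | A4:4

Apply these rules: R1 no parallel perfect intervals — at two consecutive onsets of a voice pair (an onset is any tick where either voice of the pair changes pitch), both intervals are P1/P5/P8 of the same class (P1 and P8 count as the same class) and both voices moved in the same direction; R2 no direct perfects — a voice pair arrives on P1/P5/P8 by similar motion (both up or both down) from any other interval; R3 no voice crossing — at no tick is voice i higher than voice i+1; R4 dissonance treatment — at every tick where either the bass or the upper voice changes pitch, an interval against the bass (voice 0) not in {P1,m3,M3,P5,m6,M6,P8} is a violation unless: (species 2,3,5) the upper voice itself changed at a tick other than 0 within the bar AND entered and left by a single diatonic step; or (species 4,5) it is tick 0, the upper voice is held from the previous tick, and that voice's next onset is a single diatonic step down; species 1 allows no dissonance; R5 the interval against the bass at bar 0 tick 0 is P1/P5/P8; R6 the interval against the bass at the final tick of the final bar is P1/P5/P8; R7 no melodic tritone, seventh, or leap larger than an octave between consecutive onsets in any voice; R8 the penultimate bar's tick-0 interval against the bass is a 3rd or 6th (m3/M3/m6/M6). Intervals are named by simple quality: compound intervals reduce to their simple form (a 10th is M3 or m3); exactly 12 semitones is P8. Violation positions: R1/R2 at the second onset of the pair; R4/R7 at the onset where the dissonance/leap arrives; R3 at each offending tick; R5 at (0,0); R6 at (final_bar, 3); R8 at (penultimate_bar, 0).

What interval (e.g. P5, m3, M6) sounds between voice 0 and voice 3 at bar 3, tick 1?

voice 0=D3 voice 3=A3 -> P5

P5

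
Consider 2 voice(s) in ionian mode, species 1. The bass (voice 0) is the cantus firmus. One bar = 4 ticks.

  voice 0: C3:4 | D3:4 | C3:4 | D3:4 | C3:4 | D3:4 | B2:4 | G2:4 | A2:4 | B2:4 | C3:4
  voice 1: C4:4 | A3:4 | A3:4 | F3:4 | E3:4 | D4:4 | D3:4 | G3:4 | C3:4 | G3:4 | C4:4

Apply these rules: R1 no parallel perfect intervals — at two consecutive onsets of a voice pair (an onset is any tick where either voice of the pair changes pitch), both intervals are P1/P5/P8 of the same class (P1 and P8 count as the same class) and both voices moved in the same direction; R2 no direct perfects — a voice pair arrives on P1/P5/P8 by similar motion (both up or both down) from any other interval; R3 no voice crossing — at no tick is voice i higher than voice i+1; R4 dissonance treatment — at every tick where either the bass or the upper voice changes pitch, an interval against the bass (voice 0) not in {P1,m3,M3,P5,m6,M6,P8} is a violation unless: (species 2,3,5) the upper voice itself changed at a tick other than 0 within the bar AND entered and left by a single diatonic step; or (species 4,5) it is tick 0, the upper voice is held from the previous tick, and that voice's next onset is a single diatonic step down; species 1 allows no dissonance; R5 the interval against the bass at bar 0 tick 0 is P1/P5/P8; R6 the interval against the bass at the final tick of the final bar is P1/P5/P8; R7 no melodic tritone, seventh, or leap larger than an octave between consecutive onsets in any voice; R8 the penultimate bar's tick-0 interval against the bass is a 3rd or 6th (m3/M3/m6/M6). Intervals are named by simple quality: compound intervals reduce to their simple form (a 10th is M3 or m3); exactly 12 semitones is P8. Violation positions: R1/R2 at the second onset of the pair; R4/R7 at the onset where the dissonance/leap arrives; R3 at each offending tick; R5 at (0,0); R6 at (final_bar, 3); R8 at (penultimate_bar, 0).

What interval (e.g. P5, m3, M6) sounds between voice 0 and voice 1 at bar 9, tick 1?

m6

voice 0=B2 voice 1=G3 -> m6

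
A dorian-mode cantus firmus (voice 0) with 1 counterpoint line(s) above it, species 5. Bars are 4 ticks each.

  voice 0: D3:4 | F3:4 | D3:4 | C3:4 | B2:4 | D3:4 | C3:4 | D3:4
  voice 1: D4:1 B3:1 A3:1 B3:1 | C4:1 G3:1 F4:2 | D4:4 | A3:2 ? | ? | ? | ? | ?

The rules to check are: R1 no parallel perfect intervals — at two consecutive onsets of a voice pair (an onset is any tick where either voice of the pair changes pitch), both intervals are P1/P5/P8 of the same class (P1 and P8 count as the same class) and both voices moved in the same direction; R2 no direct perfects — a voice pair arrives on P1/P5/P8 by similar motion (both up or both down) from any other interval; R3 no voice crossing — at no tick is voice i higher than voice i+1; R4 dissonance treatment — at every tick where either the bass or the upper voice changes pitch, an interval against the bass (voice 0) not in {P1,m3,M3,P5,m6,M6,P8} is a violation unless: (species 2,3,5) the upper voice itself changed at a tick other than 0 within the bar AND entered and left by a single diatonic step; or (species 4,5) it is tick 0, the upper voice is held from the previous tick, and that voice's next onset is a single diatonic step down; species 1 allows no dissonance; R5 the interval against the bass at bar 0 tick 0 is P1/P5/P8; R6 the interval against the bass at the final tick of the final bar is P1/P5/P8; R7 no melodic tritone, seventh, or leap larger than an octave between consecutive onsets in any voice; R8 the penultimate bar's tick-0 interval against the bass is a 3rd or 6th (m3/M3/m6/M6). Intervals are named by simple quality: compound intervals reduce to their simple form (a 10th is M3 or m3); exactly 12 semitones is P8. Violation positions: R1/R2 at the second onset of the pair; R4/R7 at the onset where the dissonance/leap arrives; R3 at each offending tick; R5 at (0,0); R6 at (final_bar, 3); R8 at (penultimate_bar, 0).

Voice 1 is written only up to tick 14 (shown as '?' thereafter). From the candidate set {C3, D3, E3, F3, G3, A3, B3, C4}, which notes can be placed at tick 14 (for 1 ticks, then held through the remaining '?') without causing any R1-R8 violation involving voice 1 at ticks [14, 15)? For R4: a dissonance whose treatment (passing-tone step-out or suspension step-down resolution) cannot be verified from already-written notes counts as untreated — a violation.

C3: legal
D3: violates R4
E3: legal
F3: violates R4
G3: legal
A3: legal
B3: violates R4
C4: legal

{A3, C3, C4, E3, G3}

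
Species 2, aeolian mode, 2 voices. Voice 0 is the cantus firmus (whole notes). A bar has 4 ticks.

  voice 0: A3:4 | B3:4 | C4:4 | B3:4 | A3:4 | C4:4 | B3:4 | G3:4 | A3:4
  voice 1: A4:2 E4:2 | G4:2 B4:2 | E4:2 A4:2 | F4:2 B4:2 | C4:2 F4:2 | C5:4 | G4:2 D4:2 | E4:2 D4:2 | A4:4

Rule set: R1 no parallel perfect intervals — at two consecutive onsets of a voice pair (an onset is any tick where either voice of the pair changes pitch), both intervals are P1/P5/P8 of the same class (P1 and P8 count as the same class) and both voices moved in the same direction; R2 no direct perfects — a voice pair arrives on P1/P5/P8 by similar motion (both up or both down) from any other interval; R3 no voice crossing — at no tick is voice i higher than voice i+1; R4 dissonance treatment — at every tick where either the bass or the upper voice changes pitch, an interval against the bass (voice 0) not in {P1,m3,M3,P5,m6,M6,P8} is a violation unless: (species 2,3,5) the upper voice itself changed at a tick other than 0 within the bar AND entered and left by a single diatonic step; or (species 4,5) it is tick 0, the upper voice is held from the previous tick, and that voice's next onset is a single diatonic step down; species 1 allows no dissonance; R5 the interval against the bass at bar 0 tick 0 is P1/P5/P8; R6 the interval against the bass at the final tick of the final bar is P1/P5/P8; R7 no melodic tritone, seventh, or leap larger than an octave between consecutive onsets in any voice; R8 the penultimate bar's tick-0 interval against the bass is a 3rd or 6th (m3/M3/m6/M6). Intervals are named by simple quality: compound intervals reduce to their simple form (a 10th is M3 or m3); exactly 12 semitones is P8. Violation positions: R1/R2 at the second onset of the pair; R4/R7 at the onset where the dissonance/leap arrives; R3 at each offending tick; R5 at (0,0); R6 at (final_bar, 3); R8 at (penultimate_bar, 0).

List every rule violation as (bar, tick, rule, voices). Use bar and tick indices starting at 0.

bar 0: v0=A3 v1=A4 downbeat P8
bar 1: v0=B3 v1=G4 downbeat m6
bar 2: v0=C4 v1=E4 downbeat M3
bar 3: v0=B3 v1=F4 downbeat TT
bar 4: v0=A3 v1=C4 downbeat m3
bar 5: v0=C4 v1=C5 downbeat P8
bar 6: v0=B3 v1=G4 downbeat m6
bar 7: v0=G3 v1=E4 downbeat M6
bar 8: v0=A3 v1=A4 downbeat P8
  -> R4 @ bar 3 tick 0 v(0, 1): B3/F4 TT untreated
  -> R7 @ bar 3 tick 2 v(1,): F4->B4 leap 6st
  -> R7 @ bar 4 tick 0 v(1,): B4->C4 leap 11st
  -> R2 @ bar 5 tick 0 v(0, 1): A3/F4 m6 -> C4/C5 P8 similar
  -> R2 @ bar 8 tick 0 v(0, 1): G3/D4 P5 -> A3/A4 P8 similar

(3, 0, R4, (0, 1))
(3, 2, R7, (1,))
(4, 0, R7, (1,))
(5, 0, R2, (0, 1))
(8, 0, R2, (0, 1))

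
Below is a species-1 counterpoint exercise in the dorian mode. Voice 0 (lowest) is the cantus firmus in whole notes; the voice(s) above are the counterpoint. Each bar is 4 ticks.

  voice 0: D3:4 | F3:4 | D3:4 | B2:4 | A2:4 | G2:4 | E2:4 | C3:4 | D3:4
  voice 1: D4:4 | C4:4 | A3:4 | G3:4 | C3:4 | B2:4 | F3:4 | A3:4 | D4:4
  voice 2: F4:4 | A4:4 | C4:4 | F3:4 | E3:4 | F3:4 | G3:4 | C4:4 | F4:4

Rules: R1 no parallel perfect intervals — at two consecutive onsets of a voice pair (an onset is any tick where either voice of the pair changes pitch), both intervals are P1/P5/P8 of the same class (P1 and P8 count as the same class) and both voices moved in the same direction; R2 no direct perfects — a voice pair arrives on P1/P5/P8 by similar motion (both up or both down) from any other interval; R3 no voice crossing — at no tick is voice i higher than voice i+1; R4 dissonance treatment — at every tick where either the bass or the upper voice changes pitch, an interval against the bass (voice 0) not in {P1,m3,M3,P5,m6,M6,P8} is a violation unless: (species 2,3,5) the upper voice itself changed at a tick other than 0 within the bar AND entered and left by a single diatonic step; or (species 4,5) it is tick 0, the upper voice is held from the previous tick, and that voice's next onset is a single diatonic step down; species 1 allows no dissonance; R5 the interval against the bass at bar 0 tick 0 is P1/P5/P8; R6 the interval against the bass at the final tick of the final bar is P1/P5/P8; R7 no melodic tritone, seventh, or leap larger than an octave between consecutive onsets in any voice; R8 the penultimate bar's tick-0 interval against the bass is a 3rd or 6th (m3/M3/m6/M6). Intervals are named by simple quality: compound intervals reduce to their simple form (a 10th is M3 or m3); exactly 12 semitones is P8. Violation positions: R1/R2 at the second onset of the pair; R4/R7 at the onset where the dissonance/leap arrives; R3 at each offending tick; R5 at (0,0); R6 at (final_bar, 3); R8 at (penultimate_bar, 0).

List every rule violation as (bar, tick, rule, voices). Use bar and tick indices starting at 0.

(0, 0, R5, (0, 2))
(2, 0, R1, (0, 1))
(2, 0, R4, (0, 2))
(3, 0, R3, (1, 2))
(3, 0, R4, (0, 2))
(3, 1, R3, (1, 2))
(3, 2, R3, (1, 2))
(3, 3, R3, (1, 2))
(4, 0, R2, (0, 2))
(5, 0, R4, (0, 2))
(6, 0, R4, (0, 1))
(6, 0, R7, (1,))
(7, 0, R2, (0, 2))
(7, 0, R8, (0, 2))
(8, 0, R2, (0, 1))
(8, 3, R6, (0, 2))

bar 0: v0=D3 v1=D4 v2=F4 downbeat m3
bar 1: v0=F3 v1=C4 v2=A4 downbeat M3
bar 2: v0=D3 v1=A3 v2=C4 downbeat m7
bar 3: v0=B2 v1=G3 v2=F3 downbeat TT
bar 4: v0=A2 v1=C3 v2=E3 downbeat P5
bar 5: v0=G2 v1=B2 v2=F3 downbeat m7
bar 6: v0=E2 v1=F3 v2=G3 downbeat m3
bar 7: v0=C3 v1=A3 v2=C4 downbeat P8
bar 8: v0=D3 v1=D4 v2=F4 downbeat m3
  -> R5 @ bar 0 tick 0 v(0, 2): opens on m3
  -> R1 @ bar 2 tick 0 v(0, 1): F3/C4 P5 -> D3/A3 P5 similar
  -> R4 @ bar 2 tick 0 v(0, 2): D3/C4 m7 untreated
  -> R3 @ bar 3 tick 0 v(1, 2): G3 above F3
  -> R4 @ bar 3 tick 0 v(0, 2): B2/F3 TT untreated
  -> R3 @ bar 3 tick 1 v(1, 2): G3 above F3
  -> R3 @ bar 3 tick 2 v(1, 2): G3 above F3
  -> R3 @ bar 3 tick 3 v(1, 2): G3 above F3
  -> R2 @ bar 4 tick 0 v(0, 2): B2/F3 TT -> A2/E3 P5 similar
  -> R4 @ bar 5 tick 0 v(0, 2): G2/F3 m7 untreated
  -> R4 @ bar 6 tick 0 v(0, 1): E2/F3 m2 untreated
  -> R7 @ bar 6 tick 0 v(1,): B2->F3 leap 6st
  -> R2 @ bar 7 tick 0 v(0, 2): E2/G3 m3 -> C3/C4 P8 similar
  -> R8 @ bar 7 tick 0 v(0, 2): penult P8 not 3rd/6th
  -> R2 @ bar 8 tick 0 v(0, 1): C3/A3 M6 -> D3/D4 P8 similar
  -> R6 @ bar 8 tick 3 v(0, 2): closes on m3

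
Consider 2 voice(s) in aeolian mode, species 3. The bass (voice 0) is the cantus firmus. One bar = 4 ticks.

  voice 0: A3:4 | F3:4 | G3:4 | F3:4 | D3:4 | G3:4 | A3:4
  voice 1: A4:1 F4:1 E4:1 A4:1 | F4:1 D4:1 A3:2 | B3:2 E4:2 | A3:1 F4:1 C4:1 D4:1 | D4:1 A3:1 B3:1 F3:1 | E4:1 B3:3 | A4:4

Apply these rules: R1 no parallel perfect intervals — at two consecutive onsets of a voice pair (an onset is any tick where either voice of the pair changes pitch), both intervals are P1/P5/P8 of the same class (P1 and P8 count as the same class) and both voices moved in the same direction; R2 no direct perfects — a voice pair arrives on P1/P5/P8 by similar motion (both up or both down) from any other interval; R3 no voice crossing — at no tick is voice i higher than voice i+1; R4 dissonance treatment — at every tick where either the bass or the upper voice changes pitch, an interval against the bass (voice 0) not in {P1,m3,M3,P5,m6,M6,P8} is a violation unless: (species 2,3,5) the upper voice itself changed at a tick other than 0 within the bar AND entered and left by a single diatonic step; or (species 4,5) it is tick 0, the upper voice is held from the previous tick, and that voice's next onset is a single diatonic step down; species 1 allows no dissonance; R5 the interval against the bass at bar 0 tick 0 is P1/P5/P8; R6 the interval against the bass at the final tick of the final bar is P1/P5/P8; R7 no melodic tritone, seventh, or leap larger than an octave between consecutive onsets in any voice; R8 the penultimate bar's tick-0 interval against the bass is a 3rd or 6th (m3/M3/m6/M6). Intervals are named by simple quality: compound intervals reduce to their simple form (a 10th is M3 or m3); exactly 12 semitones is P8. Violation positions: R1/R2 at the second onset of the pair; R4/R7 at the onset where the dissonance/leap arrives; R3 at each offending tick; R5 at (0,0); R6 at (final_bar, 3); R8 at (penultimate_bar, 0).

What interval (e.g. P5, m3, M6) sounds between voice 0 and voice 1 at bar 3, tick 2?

P5

voice 0=F3 voice 1=C4 -> P5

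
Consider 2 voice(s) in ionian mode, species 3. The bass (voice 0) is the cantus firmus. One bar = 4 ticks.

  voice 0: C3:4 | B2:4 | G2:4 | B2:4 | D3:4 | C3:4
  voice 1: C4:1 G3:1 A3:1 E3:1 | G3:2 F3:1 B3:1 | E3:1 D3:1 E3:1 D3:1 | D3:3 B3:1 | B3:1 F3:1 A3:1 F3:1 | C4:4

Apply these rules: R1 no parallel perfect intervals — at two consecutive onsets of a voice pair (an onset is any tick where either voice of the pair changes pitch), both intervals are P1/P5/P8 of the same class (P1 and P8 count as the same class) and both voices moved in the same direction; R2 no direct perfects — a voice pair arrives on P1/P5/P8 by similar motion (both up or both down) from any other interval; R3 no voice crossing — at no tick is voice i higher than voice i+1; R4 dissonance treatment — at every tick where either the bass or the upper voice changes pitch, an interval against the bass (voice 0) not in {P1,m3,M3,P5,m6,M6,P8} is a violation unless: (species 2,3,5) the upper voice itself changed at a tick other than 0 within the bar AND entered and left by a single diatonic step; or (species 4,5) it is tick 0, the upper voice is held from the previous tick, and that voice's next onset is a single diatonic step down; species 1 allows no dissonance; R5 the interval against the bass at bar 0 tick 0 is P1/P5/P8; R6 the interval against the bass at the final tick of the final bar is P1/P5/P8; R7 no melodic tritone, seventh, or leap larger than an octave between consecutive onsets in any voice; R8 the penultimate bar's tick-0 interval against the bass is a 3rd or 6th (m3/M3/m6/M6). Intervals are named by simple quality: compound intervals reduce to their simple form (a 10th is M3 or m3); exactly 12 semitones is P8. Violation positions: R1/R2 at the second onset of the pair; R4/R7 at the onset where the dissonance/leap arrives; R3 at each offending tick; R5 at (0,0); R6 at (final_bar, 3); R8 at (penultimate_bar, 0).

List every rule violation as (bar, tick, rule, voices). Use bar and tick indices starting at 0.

(1, 2, R4, (0, 1))
(1, 3, R7, (1,))
(4, 1, R7, (1,))

bar 0: v0=C3 v1=C4 downbeat P8
bar 1: v0=B2 v1=G3 downbeat m6
bar 2: v0=G2 v1=E3 downbeat M6
bar 3: v0=B2 v1=D3 downbeat m3
bar 4: v0=D3 v1=B3 downbeat M6
bar 5: v0=C3 v1=C4 downbeat P8
  -> R4 @ bar 1 tick 2 v(0, 1): B2/F3 TT untreated
  -> R7 @ bar 1 tick 3 v(1,): F3->B3 leap 6st
  -> R7 @ bar 4 tick 1 v(1,): B3->F3 leap 6st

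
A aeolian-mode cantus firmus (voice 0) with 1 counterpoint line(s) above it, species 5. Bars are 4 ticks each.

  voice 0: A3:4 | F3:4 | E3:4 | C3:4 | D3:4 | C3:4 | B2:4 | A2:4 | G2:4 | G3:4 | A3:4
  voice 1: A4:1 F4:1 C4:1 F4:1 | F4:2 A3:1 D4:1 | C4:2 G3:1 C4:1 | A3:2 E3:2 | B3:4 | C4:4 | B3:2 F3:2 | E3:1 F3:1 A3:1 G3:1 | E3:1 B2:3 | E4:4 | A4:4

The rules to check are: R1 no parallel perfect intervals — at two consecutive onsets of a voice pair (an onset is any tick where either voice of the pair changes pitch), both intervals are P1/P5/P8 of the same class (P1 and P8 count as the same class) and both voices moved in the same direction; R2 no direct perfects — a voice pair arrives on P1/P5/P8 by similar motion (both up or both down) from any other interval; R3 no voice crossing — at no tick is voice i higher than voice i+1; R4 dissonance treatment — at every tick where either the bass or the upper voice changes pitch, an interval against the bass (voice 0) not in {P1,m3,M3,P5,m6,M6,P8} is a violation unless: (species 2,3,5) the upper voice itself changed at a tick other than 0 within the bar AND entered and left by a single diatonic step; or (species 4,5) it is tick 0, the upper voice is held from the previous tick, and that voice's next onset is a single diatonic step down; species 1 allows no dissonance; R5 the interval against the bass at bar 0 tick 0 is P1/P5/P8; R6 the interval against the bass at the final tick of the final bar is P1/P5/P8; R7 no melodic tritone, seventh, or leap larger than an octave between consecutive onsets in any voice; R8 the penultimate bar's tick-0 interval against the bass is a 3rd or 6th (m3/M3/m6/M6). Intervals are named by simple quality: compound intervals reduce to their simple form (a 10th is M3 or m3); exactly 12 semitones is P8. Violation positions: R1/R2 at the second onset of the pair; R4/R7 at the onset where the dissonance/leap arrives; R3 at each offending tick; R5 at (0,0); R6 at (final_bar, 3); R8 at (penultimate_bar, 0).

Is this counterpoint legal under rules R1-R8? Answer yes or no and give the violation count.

No (7 violations)

bar 0: v0=A3 v1=A4 (P8)
bar 1: v0=F3 v1=F4 (P8)
bar 2: v0=E3 v1=C4 (m6)
bar 3: v0=C3 v1=A3 (M6)
bar 4: v0=D3 v1=B3 (M6)
bar 5: v0=C3 v1=C4 (P8)
bar 6: v0=B2 v1=B3 (P8)
bar 7: v0=A2 v1=E3 (P5)
bar 8: v0=G2 v1=E3 (M6)
bar 9: v0=G3 v1=E4 (M6)
bar 10: v0=A3 v1=A4 (P8)
  R1 @ bar6.0: C3/C4 P8 -> B2/B3 P8 similar
  R4 @ bar6.2: B2/F3 TT untreated
  R7 @ bar6.2: B3->F3 leap 6st
  R2 @ bar7.0: B2/F3 TT -> A2/E3 P5 similar
  R4 @ bar7.3: A2/G3 m7 untreated
  R7 @ bar9.0: B2->E4 leap 17st
  R2 @ bar10.0: G3/E4 M6 -> A3/A4 P8 similar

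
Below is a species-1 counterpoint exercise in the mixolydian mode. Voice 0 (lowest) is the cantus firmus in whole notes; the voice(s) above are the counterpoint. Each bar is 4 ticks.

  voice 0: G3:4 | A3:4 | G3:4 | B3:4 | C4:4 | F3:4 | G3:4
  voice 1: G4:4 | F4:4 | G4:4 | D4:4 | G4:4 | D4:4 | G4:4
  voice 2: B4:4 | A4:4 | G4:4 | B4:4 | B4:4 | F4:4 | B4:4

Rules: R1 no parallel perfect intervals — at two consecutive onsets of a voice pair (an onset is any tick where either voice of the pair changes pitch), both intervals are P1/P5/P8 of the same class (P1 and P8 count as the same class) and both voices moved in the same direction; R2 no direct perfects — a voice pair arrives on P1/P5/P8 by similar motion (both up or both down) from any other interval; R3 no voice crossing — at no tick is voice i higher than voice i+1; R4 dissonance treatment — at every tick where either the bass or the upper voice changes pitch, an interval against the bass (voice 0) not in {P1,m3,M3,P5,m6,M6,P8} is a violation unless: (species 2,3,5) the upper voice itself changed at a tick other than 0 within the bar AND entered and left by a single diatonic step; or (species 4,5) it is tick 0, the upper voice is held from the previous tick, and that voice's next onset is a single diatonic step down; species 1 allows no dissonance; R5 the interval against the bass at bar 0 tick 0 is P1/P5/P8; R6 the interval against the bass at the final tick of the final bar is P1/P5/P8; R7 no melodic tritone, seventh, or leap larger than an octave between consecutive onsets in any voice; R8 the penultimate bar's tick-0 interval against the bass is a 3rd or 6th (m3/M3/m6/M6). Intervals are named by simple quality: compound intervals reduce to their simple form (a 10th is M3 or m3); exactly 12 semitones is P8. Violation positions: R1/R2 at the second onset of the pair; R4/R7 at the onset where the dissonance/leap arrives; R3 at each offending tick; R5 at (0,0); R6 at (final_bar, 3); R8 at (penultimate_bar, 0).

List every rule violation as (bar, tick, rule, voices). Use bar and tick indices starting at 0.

(0, 0, R5, (0, 2))
(2, 0, R1, (0, 2))
(3, 0, R1, (0, 2))
(4, 0, R2, (0, 1))
(4, 0, R4, (0, 2))
(5, 0, R2, (0, 2))
(5, 0, R7, (2,))
(5, 0, R8, (0, 2))
(6, 0, R2, (0, 1))
(6, 0, R7, (2,))
(6, 3, R6, (0, 2))

bar 0: v0=G3 v1=G4 v2=B4 downbeat M3
bar 1: v0=A3 v1=F4 v2=A4 downbeat P8
bar 2: v0=G3 v1=G4 v2=G4 downbeat P8
bar 3: v0=B3 v1=D4 v2=B4 downbeat P8
bar 4: v0=C4 v1=G4 v2=B4 downbeat M7
bar 5: v0=F3 v1=D4 v2=F4 downbeat P8
bar 6: v0=G3 v1=G4 v2=B4 downbeat M3
  -> R5 @ bar 0 tick 0 v(0, 2): opens on M3
  -> R1 @ bar 2 tick 0 v(0, 2): A3/A4 P8 -> G3/G4 P8 similar
  -> R1 @ bar 3 tick 0 v(0, 2): G3/G4 P8 -> B3/B4 P8 similar
  -> R2 @ bar 4 tick 0 v(0, 1): B3/D4 m3 -> C4/G4 P5 similar
  -> R4 @ bar 4 tick 0 v(0, 2): C4/B4 M7 untreated
  -> R2 @ bar 5 tick 0 v(0, 2): C4/B4 M7 -> F3/F4 P8 similar
  -> R7 @ bar 5 tick 0 v(2,): B4->F4 leap 6st
  -> R8 @ bar 5 tick 0 v(0, 2): penult P8 not 3rd/6th
  -> R2 @ bar 6 tick 0 v(0, 1): F3/D4 M6 -> G3/G4 P8 similar
  -> R7 @ bar 6 tick 0 v(2,): F4->B4 leap 6st
  -> R6 @ bar 6 tick 3 v(0, 2): closes on M3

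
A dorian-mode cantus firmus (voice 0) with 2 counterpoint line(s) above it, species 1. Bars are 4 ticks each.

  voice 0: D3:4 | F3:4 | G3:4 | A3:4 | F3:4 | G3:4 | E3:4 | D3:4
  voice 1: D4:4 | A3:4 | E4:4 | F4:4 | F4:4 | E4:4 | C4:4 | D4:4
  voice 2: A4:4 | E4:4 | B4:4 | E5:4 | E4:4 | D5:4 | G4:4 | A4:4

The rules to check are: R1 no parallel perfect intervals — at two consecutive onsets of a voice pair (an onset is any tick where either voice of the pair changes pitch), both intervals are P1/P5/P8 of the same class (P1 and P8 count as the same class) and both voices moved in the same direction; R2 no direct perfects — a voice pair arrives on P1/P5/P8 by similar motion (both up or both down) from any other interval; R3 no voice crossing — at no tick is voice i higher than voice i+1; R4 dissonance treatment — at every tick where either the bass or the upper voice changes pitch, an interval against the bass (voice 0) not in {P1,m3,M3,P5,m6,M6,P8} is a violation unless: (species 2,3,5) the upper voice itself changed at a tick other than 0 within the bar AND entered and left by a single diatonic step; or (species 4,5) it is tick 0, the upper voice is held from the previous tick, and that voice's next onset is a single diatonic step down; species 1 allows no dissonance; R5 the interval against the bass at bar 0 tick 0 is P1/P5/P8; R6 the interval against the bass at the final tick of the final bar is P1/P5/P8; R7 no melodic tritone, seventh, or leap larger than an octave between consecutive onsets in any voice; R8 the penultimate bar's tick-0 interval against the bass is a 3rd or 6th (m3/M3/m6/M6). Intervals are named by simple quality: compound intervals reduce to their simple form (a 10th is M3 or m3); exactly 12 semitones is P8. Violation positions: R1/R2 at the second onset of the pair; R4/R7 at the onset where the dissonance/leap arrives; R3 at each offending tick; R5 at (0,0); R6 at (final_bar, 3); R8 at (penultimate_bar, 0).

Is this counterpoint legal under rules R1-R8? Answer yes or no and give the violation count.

No (13 violations)

bar 0: v0=D3 v1=D4 v2=A4 (P5)
bar 1: v0=F3 v1=A3 v2=E4 (M7)
bar 2: v0=G3 v1=E4 v2=B4 (M3)
bar 3: v0=A3 v1=F4 v2=E5 (P5)
bar 4: v0=F3 v1=F4 v2=E4 (M7)
bar 5: v0=G3 v1=E4 v2=D5 (P5)
bar 6: v0=E3 v1=C4 v2=G4 (m3)
bar 7: v0=D3 v1=D4 v2=A4 (P5)
  R1 @ bar1.0: D4/A4 P5 -> A3/E4 P5 similar
  R4 @ bar1.0: F3/E4 M7 untreated
  R1 @ bar2.0: A3/E4 P5 -> E4/B4 P5 similar
  R2 @ bar3.0: G3/B4 M3 -> A3/E5 P5 similar
  R3 @ bar4.0: F4 above E4
  R4 @ bar4.0: F3/E4 M7 untreated
  R3 @ bar4.1: F4 above E4
  R3 @ bar4.2: F4 above E4
  R3 @ bar4.3: F4 above E4
  R2 @ bar5.0: F3/E4 M7 -> G3/D5 P5 similar
  R7 @ bar5.0: E4->D5 leap 10st
  R2 @ bar6.0: E4/D5 m7 -> C4/G4 P5 similar
  R1 @ bar7.0: C4/G4 P5 -> D4/A4 P5 similar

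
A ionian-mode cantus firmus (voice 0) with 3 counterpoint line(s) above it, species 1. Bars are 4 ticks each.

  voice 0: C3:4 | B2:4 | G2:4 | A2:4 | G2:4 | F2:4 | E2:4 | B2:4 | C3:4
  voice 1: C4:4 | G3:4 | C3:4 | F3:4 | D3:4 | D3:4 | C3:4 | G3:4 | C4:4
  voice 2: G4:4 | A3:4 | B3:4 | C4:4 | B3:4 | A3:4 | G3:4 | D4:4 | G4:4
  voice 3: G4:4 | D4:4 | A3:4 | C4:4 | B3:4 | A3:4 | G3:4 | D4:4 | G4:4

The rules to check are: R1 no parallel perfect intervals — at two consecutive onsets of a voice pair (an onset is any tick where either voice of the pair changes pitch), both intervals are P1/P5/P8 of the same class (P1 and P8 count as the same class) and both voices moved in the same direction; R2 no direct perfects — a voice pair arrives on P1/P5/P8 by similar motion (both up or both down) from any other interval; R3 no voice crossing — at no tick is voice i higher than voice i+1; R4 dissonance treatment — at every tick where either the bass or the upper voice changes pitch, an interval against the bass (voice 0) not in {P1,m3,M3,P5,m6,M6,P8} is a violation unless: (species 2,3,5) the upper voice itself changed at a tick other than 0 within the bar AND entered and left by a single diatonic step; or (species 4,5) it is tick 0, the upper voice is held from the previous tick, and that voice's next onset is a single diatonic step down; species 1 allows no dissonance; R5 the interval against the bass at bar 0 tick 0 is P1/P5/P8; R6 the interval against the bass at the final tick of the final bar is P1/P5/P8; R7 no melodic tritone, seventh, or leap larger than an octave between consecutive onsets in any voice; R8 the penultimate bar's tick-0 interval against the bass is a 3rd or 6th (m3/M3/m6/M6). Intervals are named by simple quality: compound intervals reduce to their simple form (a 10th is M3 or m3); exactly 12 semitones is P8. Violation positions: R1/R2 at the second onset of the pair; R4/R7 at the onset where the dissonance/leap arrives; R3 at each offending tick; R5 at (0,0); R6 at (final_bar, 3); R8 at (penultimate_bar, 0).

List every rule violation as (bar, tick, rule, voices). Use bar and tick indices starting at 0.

bar 0: v0=C3 v1=C4 v2=G4 v3=G4 downbeat P5
bar 1: v0=B2 v1=G3 v2=A3 v3=D4 downbeat m3
bar 2: v0=G2 v1=C3 v2=B3 v3=A3 downbeat M2
bar 3: v0=A2 v1=F3 v2=C4 v3=C4 downbeat m3
bar 4: v0=G2 v1=D3 v2=B3 v3=B3 downbeat M3
bar 5: v0=F2 v1=D3 v2=A3 v3=A3 downbeat M3
bar 6: v0=E2 v1=C3 v2=G3 v3=G3 downbeat m3
bar 7: v0=B2 v1=G3 v2=D4 v3=D4 downbeat m3
bar 8: v0=C3 v1=C4 v2=G4 v3=G4 downbeat P5
  -> R1 @ bar 1 tick 0 v(1, 3): C4/G4 P5 -> G3/D4 P5 similar
  -> R4 @ bar 1 tick 0 v(0, 2): B2/A3 m7 untreated
  -> R7 @ bar 1 tick 0 v(2,): G4->A3 leap 10st
  -> R3 @ bar 2 tick 0 v(2, 3): B3 above A3
  -> R4 @ bar 2 tick 0 v(0, 1): G2/C3 P4 untreated
  -> R4 @ bar 2 tick 0 v(0, 3): G2/A3 M2 untreated
  -> R3 @ bar 2 tick 1 v(2, 3): B3 above A3
  -> R3 @ bar 2 tick 2 v(2, 3): B3 above A3
  -> R3 @ bar 2 tick 3 v(2, 3): B3 above A3
  -> R2 @ bar 3 tick 0 v(1, 2): C3/B3 M7 -> F3/C4 P5 similar
  -> R2 @ bar 3 tick 0 v(1, 3): C3/A3 M6 -> F3/C4 P5 similar
  -> R2 @ bar 3 tick 0 v(2, 3): B3/A3 M2 -> C4/C4 P1 similar
  -> R1 @ bar 4 tick 0 v(2, 3): C4/C4 P1 -> B3/B3 P1 similar
  -> R2 @ bar 4 tick 0 v(0, 1): A2/F3 m6 -> G2/D3 P5 similar
  -> R1 @ bar 5 tick 0 v(2, 3): B3/B3 P1 -> A3/A3 P1 similar
  -> R1 @ bar 6 tick 0 v(1, 2): D3/A3 P5 -> C3/G3 P5 similar
  -> R1 @ bar 6 tick 0 v(1, 3): D3/A3 P5 -> C3/G3 P5 similar
  -> R1 @ bar 6 tick 0 v(2, 3): A3/A3 P1 -> G3/G3 P1 similar
  -> R1 @ bar 7 tick 0 v(1, 2): C3/G3 P5 -> G3/D4 P5 similar
  -> R1 @ bar 7 tick 0 v(1, 3): C3/G3 P5 -> G3/D4 P5 similar
  -> R1 @ bar 7 tick 0 v(2, 3): G3/G3 P1 -> D4/D4 P1 similar
  -> R1 @ bar 8 tick 0 v(1, 2): G3/D4 P5 -> C4/G4 P5 similar
  -> R1 @ bar 8 tick 0 v(1, 3): G3/D4 P5 -> C4/G4 P5 similar
  -> R1 @ bar 8 tick 0 v(2, 3): D4/D4 P1 -> G4/G4 P1 similar
  -> R2 @ bar 8 tick 0 v(0, 1): B2/G3 m6 -> C3/C4 P8 similar
  -> R2 @ bar 8 tick 0 v(0, 2): B2/D4 m3 -> C3/G4 P5 similar
  -> R2 @ bar 8 tick 0 v(0, 3): B2/D4 m3 -> C3/G4 P5 similar

(1, 0, R1, (1, 3))
(1, 0, R4, (0, 2))
(1, 0, R7, (2,))
(2, 0, R3, (2, 3))
(2, 0, R4, (0, 1))
(2, 0, R4, (0, 3))
(2, 1, R3, (2, 3))
(2, 2, R3, (2, 3))
(2, 3, R3, (2, 3))
(3, 0, R2, (1, 2))
(3, 0, R2, (1, 3))
(3, 0, R2, (2, 3))
(4, 0, R1, (2, 3))
(4, 0, R2, (0, 1))
(5, 0, R1, (2, 3))
(6, 0, R1, (1, 2))
(6, 0, R1, (1, 3))
(6, 0, R1, (2, 3))
(7, 0, R1, (1, 2))
(7, 0, R1, (1, 3))
(7, 0, R1, (2, 3))
(8, 0, R1, (1, 2))
(8, 0, R1, (1, 3))
(8, 0, R1, (2, 3))
(8, 0, R2, (0, 1))
(8, 0, R2, (0, 2))
(8, 0, R2, (0, 3))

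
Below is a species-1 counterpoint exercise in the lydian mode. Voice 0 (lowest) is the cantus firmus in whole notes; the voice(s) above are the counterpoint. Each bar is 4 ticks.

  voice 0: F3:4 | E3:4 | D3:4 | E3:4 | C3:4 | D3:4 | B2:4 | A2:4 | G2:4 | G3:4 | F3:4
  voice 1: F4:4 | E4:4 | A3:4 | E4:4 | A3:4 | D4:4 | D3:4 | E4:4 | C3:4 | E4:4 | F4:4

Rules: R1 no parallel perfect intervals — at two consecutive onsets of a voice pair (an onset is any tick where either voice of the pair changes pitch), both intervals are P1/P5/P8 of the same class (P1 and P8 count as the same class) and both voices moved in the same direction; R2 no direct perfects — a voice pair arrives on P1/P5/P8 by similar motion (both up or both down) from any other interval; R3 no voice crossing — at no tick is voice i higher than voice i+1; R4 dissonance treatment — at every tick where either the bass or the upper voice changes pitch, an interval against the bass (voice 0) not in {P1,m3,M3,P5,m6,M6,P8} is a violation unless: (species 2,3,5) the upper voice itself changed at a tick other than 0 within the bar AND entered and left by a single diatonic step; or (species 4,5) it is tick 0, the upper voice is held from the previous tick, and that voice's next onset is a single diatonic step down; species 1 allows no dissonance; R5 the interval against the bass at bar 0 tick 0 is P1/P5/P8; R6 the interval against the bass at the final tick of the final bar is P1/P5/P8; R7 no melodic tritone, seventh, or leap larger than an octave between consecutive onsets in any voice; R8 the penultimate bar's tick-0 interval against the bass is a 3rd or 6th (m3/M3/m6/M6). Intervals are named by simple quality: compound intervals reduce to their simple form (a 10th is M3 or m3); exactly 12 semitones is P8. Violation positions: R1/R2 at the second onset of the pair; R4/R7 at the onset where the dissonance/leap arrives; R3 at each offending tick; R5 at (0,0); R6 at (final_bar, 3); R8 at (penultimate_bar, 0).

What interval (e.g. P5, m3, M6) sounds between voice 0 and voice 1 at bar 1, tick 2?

P8

voice 0=E3 voice 1=E4 -> P8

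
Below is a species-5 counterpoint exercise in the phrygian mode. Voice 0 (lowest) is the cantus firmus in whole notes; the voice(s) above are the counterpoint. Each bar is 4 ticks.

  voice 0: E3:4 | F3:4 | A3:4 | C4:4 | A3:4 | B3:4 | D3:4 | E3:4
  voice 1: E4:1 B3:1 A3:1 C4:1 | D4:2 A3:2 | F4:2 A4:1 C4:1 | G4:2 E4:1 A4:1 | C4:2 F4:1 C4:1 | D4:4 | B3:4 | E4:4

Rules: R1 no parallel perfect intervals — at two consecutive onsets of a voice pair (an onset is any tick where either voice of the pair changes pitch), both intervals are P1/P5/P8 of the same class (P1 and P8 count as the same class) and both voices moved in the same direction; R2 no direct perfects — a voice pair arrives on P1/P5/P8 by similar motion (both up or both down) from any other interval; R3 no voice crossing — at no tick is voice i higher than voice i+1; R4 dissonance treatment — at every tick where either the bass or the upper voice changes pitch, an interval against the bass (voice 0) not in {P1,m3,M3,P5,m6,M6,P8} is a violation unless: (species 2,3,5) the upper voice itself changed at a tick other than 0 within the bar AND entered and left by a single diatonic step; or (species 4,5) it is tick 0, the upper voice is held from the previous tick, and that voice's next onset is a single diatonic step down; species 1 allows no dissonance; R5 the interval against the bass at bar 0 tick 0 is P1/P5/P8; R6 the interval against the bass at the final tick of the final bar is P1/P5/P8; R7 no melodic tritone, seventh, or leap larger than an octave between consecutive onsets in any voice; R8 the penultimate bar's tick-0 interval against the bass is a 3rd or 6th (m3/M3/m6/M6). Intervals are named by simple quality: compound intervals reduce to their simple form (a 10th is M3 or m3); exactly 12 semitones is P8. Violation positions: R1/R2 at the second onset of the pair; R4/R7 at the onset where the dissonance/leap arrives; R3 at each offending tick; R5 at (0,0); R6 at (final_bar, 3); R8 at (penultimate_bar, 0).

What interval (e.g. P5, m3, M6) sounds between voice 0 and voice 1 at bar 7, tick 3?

P8

voice 0=E3 voice 1=E4 -> P8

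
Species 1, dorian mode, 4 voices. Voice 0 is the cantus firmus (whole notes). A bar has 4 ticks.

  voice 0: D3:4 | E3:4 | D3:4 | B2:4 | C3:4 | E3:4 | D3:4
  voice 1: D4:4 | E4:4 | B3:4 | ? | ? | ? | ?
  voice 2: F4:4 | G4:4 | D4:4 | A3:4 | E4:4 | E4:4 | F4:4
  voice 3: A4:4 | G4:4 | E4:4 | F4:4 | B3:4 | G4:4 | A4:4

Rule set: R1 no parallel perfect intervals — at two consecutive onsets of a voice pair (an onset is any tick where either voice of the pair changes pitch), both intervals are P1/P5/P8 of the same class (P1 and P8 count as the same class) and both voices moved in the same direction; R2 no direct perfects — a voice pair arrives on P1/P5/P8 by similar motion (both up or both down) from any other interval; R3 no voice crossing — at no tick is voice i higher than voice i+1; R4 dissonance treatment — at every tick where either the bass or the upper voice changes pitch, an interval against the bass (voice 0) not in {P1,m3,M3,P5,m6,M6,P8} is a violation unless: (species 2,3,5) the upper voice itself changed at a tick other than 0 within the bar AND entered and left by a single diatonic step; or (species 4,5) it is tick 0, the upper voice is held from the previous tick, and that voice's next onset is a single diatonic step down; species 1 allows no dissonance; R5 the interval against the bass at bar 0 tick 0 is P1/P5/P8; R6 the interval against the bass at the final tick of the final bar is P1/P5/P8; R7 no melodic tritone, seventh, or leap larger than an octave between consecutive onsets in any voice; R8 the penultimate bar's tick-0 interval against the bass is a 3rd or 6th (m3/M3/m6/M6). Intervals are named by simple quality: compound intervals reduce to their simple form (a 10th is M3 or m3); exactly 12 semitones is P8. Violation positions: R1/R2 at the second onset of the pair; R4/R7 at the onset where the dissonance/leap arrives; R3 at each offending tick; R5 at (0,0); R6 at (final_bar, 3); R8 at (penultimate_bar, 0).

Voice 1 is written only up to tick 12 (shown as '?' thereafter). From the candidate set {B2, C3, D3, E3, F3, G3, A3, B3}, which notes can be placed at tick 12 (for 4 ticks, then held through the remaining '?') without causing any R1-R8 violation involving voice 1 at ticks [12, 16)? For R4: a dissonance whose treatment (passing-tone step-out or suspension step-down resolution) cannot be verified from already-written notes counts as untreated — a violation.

{G3}

B2: violates R2
C3: violates R4,R7
D3: violates R2
E3: violates R4
F3: violates R4,R7
G3: legal
A3: violates R2,R4
B3: violates R3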